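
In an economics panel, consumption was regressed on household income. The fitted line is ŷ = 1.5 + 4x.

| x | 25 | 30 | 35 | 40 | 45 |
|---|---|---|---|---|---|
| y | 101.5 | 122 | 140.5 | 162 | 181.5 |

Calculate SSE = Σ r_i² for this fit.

SSE = 1.5

x=25: ŷ = 1.5 + 4·25 = 101.5; r = 101.5 − 101.5 = 0
x=30: ŷ = 1.5 + 4·30 = 121.5; r = 122 − 121.5 = 0.5
x=35: ŷ = 1.5 + 4·35 = 141.5; r = 140.5 − 141.5 = -1
x=40: ŷ = 1.5 + 4·40 = 161.5; r = 162 − 161.5 = 0.5
x=45: ŷ = 1.5 + 4·45 = 181.5; r = 181.5 − 181.5 = 0
SSE = 0 + 0.25 + 1 + 0.25 + 0 = 1.5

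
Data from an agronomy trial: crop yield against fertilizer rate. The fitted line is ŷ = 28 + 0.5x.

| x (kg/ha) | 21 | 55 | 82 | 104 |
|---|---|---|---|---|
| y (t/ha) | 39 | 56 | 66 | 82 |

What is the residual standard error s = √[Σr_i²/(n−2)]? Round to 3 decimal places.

x=21: ŷ = 28 + 0.5·21 = 38.5; r = 39 − 38.5 = 0.5
x=55: ŷ = 28 + 0.5·55 = 55.5; r = 56 − 55.5 = 0.5
x=82: ŷ = 28 + 0.5·82 = 69; r = 66 − 69 = -3
x=104: ŷ = 28 + 0.5·104 = 80; r = 82 − 80 = 2
SSE = 0.25 + 0.25 + 9 + 4 = 13.5
s = √(13.5/2) = √6.75 ≈ 2.598

s = 2.598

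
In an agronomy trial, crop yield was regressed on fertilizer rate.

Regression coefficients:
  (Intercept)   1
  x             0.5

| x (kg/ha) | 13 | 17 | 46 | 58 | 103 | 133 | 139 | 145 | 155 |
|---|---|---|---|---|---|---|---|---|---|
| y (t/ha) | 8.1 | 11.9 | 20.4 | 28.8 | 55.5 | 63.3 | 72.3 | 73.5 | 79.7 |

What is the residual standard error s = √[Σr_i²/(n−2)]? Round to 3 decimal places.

s = 2.721

x=13: ŷ = 1 + 0.5·13 = 7.5; r = 8.1 − 7.5 = 0.6
x=17: ŷ = 1 + 0.5·17 = 9.5; r = 11.9 − 9.5 = 2.4
x=46: ŷ = 1 + 0.5·46 = 24; r = 20.4 − 24 = -3.6
x=58: ŷ = 1 + 0.5·58 = 30; r = 28.8 − 30 = -1.2
x=103: ŷ = 1 + 0.5·103 = 52.5; r = 55.5 − 52.5 = 3
x=133: ŷ = 1 + 0.5·133 = 67.5; r = 63.3 − 67.5 = -4.2
x=139: ŷ = 1 + 0.5·139 = 70.5; r = 72.3 − 70.5 = 1.8
x=145: ŷ = 1 + 0.5·145 = 73.5; r = 73.5 − 73.5 = 0
x=155: ŷ = 1 + 0.5·155 = 78.5; r = 79.7 − 78.5 = 1.2
SSE = 0.36 + 5.76 + 12.96 + 1.44 + 9 + 17.64 + 3.24 + 0 + 1.44 = 51.84
s = √(51.84/7) = √7.40571 ≈ 2.721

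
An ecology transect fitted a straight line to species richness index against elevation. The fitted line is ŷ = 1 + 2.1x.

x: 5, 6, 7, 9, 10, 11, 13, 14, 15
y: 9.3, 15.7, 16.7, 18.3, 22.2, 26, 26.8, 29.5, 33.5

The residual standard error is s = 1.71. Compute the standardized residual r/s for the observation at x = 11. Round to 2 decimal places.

ŷ = 1 + 2.1·11 = 24.1
r = 26 − 24.1 = 1.9
r/s = 1.9 / 1.71 = 1.11

1.11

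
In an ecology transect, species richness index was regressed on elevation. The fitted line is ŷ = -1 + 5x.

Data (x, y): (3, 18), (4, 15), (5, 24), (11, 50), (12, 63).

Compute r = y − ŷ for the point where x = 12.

ŷ = -1 + 5·12 = 59
r = 63 − 59 = 4

r = 4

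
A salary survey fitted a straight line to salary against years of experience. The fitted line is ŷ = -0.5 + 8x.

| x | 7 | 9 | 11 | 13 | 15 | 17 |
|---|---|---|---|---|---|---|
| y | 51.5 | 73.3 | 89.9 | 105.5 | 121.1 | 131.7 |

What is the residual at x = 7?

ŷ = -0.5 + 8·7 = 55.5
r = 51.5 − 55.5 = -4

r = -4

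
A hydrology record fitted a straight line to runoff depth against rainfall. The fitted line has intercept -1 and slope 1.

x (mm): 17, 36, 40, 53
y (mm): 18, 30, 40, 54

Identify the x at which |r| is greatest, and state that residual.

x=17: ŷ = -1 + 17 = 16; r = 18 − 16 = 2
x=36: ŷ = -1 + 36 = 35; r = 30 − 35 = -5
x=40: ŷ = -1 + 40 = 39; r = 40 − 39 = 1
x=53: ŷ = -1 + 53 = 52; r = 54 − 52 = 2
Largest |r| is 5 at x = 36, residual -5.

x = 36, r = -5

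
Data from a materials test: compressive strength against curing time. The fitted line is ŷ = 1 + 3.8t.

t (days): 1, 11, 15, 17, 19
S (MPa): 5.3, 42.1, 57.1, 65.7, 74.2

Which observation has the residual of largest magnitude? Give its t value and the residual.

t=1: ŷ = 1 + 3.8·1 = 4.8; r = 5.3 − 4.8 = 0.5
t=11: ŷ = 1 + 3.8·11 = 42.8; r = 42.1 − 42.8 = -0.7
t=15: ŷ = 1 + 3.8·15 = 58; r = 57.1 − 58 = -0.9
t=17: ŷ = 1 + 3.8·17 = 65.6; r = 65.7 − 65.6 = 0.1
t=19: ŷ = 1 + 3.8·19 = 73.2; r = 74.2 − 73.2 = 1
Largest |r| is 1 at t = 19, residual 1.

t = 19, r = 1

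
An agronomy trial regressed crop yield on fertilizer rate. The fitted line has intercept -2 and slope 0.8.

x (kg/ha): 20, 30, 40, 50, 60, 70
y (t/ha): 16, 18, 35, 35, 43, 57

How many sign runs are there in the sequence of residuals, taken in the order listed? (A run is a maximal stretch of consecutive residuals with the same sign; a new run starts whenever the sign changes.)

x=20: ŷ = -2 + 0.8·20 = 14; r = 16 − 14 = 2
x=30: ŷ = -2 + 0.8·30 = 22; r = 18 − 22 = -4
x=40: ŷ = -2 + 0.8·40 = 30; r = 35 − 30 = 5
x=50: ŷ = -2 + 0.8·50 = 38; r = 35 − 38 = -3
x=60: ŷ = -2 + 0.8·60 = 46; r = 43 − 46 = -3
x=70: ŷ = -2 + 0.8·70 = 54; r = 57 − 54 = 3
Signs: + − + − − +
Runs: +×1, −×1, +×1, −×2, +×1 → 5

5 runs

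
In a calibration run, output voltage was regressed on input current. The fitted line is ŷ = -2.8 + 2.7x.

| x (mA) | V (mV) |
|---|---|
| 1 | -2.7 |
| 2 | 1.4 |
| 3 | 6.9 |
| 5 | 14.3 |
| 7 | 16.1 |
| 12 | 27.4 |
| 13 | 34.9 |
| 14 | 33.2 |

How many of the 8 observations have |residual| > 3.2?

1

x=1: ŷ = -2.8 + 2.7·1 = -0.1; e = -2.7 − (-0.1) = -2.6
x=2: ŷ = -2.8 + 2.7·2 = 2.6; e = 1.4 − 2.6 = -1.2
x=3: ŷ = -2.8 + 2.7·3 = 5.3; e = 6.9 − 5.3 = 1.6
x=5: ŷ = -2.8 + 2.7·5 = 10.7; e = 14.3 − 10.7 = 3.6
x=7: ŷ = -2.8 + 2.7·7 = 16.1; e = 16.1 − 16.1 = 0
x=12: ŷ = -2.8 + 2.7·12 = 29.6; e = 27.4 − 29.6 = -2.2
x=13: ŷ = -2.8 + 2.7·13 = 32.3; e = 34.9 − 32.3 = 2.6
x=14: ŷ = -2.8 + 2.7·14 = 35; e = 33.2 − 35 = -1.8
|e| > 3.2: x=5 (|e|=3.6) → 1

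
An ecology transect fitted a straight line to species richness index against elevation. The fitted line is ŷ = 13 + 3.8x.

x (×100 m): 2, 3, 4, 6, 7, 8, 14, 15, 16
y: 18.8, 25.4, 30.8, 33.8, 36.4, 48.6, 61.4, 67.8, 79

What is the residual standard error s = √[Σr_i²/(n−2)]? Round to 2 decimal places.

x=2: ŷ = 13 + 3.8·2 = 20.6; r = 18.8 − 20.6 = -1.8
x=3: ŷ = 13 + 3.8·3 = 24.4; r = 25.4 − 24.4 = 1
x=4: ŷ = 13 + 3.8·4 = 28.2; r = 30.8 − 28.2 = 2.6
x=6: ŷ = 13 + 3.8·6 = 35.8; r = 33.8 − 35.8 = -2
x=7: ŷ = 13 + 3.8·7 = 39.6; r = 36.4 − 39.6 = -3.2
x=8: ŷ = 13 + 3.8·8 = 43.4; r = 48.6 − 43.4 = 5.2
x=14: ŷ = 13 + 3.8·14 = 66.2; r = 61.4 − 66.2 = -4.8
x=15: ŷ = 13 + 3.8·15 = 70; r = 67.8 − 70 = -2.2
x=16: ŷ = 13 + 3.8·16 = 73.8; r = 79 − 73.8 = 5.2
SSE = 3.24 + 1 + 6.76 + 4 + 10.24 + 27.04 + 23.04 + 4.84 + 27.04 = 107.2
s = √(107.2/7) = √15.3143 ≈ 3.91

s = 3.91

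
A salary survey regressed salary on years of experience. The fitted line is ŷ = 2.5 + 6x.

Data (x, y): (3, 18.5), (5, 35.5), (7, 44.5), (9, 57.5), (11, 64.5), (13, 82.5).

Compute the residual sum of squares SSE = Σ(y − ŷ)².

x=3: ŷ = 2.5 + 6·3 = 20.5; e = 18.5 − 20.5 = -2
x=5: ŷ = 2.5 + 6·5 = 32.5; e = 35.5 − 32.5 = 3
x=7: ŷ = 2.5 + 6·7 = 44.5; e = 44.5 − 44.5 = 0
x=9: ŷ = 2.5 + 6·9 = 56.5; e = 57.5 − 56.5 = 1
x=11: ŷ = 2.5 + 6·11 = 68.5; e = 64.5 − 68.5 = -4
x=13: ŷ = 2.5 + 6·13 = 80.5; e = 82.5 − 80.5 = 2
SSE = 4 + 9 + 0 + 1 + 16 + 4 = 34

SSE = 34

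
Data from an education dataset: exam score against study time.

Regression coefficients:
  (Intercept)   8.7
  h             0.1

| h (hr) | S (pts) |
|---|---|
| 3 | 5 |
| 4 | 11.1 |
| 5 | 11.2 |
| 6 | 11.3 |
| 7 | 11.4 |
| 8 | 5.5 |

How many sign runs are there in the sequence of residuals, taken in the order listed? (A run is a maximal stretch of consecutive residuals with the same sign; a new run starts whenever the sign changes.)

3 runs

h=3: Ŝ = 8.7 + 0.1·3 = 9; e = 5 − 9 = -4
h=4: Ŝ = 8.7 + 0.1·4 = 9.1; e = 11.1 − 9.1 = 2
h=5: Ŝ = 8.7 + 0.1·5 = 9.2; e = 11.2 − 9.2 = 2
h=6: Ŝ = 8.7 + 0.1·6 = 9.3; e = 11.3 − 9.3 = 2
h=7: Ŝ = 8.7 + 0.1·7 = 9.4; e = 11.4 − 9.4 = 2
h=8: Ŝ = 8.7 + 0.1·8 = 9.5; e = 5.5 − 9.5 = -4
Signs: − + + + + −
Runs: −×1, +×4, −×1 → 3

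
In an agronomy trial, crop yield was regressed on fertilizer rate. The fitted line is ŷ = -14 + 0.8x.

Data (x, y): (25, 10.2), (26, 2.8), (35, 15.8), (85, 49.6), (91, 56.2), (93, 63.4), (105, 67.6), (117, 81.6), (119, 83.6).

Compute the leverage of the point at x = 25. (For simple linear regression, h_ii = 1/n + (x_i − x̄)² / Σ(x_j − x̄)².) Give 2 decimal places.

x̄ = (25 + 26 + 35 + 85 + 91 + 93 + 105 + 117 + 119)/9 = 77.3333
Σ(x − x̄)² = 2738.78 + 2635.11 + 1792.11 + 58.7778 + 186.778 + 245.444 + 765.444 + 1573.44 + 1736.11 = 11732
h = 1/9 + (-52.3333)²/11732 = 0.111111 + 0.233445 = 0.34

h = 0.34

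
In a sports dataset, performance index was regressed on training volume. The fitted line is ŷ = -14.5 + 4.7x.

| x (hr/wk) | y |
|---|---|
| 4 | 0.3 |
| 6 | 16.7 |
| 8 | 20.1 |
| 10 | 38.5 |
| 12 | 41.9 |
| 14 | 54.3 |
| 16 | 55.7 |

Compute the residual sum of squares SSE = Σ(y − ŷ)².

SSE = 104

x=4: ŷ = -14.5 + 4.7·4 = 4.3; e = 0.3 − 4.3 = -4
x=6: ŷ = -14.5 + 4.7·6 = 13.7; e = 16.7 − 13.7 = 3
x=8: ŷ = -14.5 + 4.7·8 = 23.1; e = 20.1 − 23.1 = -3
x=10: ŷ = -14.5 + 4.7·10 = 32.5; e = 38.5 − 32.5 = 6
x=12: ŷ = -14.5 + 4.7·12 = 41.9; e = 41.9 − 41.9 = 0
x=14: ŷ = -14.5 + 4.7·14 = 51.3; e = 54.3 − 51.3 = 3
x=16: ŷ = -14.5 + 4.7·16 = 60.7; e = 55.7 − 60.7 = -5
SSE = 16 + 9 + 9 + 36 + 0 + 9 + 25 = 104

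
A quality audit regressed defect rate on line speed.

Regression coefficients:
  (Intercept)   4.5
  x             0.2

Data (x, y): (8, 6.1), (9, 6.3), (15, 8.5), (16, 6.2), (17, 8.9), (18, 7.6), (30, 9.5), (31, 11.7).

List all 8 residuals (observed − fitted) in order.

x=8: ŷ = 4.5 + 0.2·8 = 6.1; e = 6.1 − 6.1 = 0
x=9: ŷ = 4.5 + 0.2·9 = 6.3; e = 6.3 − 6.3 = 0
x=15: ŷ = 4.5 + 0.2·15 = 7.5; e = 8.5 − 7.5 = 1
x=16: ŷ = 4.5 + 0.2·16 = 7.7; e = 6.2 − 7.7 = -1.5
x=17: ŷ = 4.5 + 0.2·17 = 7.9; e = 8.9 − 7.9 = 1
x=18: ŷ = 4.5 + 0.2·18 = 8.1; e = 7.6 − 8.1 = -0.5
x=30: ŷ = 4.5 + 0.2·30 = 10.5; e = 9.5 − 10.5 = -1
x=31: ŷ = 4.5 + 0.2·31 = 10.7; e = 11.7 − 10.7 = 1

0, 0, 1, -1.5, 1, -0.5, -1, 1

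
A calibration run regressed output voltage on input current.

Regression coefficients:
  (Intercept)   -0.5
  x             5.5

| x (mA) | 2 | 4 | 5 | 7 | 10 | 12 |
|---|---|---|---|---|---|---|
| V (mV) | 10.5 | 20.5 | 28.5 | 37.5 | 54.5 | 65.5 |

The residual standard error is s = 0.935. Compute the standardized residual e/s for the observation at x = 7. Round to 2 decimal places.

-0.53

ŷ = -0.5 + 5.5·7 = 38
e = 37.5 − 38 = -0.5
e/s = -0.5 / 0.935 = -0.53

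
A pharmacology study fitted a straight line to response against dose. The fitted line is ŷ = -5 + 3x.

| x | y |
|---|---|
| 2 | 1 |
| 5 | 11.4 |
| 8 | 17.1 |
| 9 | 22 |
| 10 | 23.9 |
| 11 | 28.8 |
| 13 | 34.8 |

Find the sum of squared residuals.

x=2: ŷ = -5 + 3·2 = 1; r = 1 − 1 = 0
x=5: ŷ = -5 + 3·5 = 10; r = 11.4 − 10 = 1.4
x=8: ŷ = -5 + 3·8 = 19; r = 17.1 − 19 = -1.9
x=9: ŷ = -5 + 3·9 = 22; r = 22 − 22 = 0
x=10: ŷ = -5 + 3·10 = 25; r = 23.9 − 25 = -1.1
x=11: ŷ = -5 + 3·11 = 28; r = 28.8 − 28 = 0.8
x=13: ŷ = -5 + 3·13 = 34; r = 34.8 − 34 = 0.8
SSE = 0 + 1.96 + 3.61 + 0 + 1.21 + 0.64 + 0.64 = 8.06

SSE = 8.06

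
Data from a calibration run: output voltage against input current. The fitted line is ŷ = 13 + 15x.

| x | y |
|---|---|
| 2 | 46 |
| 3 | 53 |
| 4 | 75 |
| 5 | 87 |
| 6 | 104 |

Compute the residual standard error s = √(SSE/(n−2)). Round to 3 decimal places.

s = 3.651

x=2: ŷ = 13 + 15·2 = 43; e = 46 − 43 = 3
x=3: ŷ = 13 + 15·3 = 58; e = 53 − 58 = -5
x=4: ŷ = 13 + 15·4 = 73; e = 75 − 73 = 2
x=5: ŷ = 13 + 15·5 = 88; e = 87 − 88 = -1
x=6: ŷ = 13 + 15·6 = 103; e = 104 − 103 = 1
SSE = 9 + 25 + 4 + 1 + 1 = 40
s = √(40/3) = √13.3333 ≈ 3.651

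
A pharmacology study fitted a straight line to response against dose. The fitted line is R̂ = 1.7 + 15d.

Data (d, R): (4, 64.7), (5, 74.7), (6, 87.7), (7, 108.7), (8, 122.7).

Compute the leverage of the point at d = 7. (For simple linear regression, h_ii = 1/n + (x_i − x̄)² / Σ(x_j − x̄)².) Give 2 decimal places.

h = 0.30

d̄ = (4 + 5 + 6 + 7 + 8)/5 = 6
Σ(d − d̄)² = 4 + 1 + 0 + 1 + 4 = 10
h = 1/5 + (1)²/10 = 0.2 + 0.1 = 0.30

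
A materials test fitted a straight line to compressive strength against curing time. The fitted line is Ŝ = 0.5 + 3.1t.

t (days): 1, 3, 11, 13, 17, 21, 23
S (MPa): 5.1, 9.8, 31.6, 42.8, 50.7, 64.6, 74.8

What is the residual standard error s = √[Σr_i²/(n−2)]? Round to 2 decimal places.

t=1: Ŝ = 0.5 + 3.1·1 = 3.6; r = 5.1 − 3.6 = 1.5
t=3: Ŝ = 0.5 + 3.1·3 = 9.8; r = 9.8 − 9.8 = 0
t=11: Ŝ = 0.5 + 3.1·11 = 34.6; r = 31.6 − 34.6 = -3
t=13: Ŝ = 0.5 + 3.1·13 = 40.8; r = 42.8 − 40.8 = 2
t=17: Ŝ = 0.5 + 3.1·17 = 53.2; r = 50.7 − 53.2 = -2.5
t=21: Ŝ = 0.5 + 3.1·21 = 65.6; r = 64.6 − 65.6 = -1
t=23: Ŝ = 0.5 + 3.1·23 = 71.8; r = 74.8 − 71.8 = 3
SSE = 2.25 + 0 + 9 + 4 + 6.25 + 1 + 9 = 31.5
s = √(31.5/5) = √6.3 ≈ 2.51

s = 2.51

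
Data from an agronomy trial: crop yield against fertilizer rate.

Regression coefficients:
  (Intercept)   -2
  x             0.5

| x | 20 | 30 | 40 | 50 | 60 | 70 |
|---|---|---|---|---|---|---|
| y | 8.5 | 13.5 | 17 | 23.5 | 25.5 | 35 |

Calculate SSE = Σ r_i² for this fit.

x=20: ŷ = -2 + 0.5·20 = 8; r = 8.5 − 8 = 0.5
x=30: ŷ = -2 + 0.5·30 = 13; r = 13.5 − 13 = 0.5
x=40: ŷ = -2 + 0.5·40 = 18; r = 17 − 18 = -1
x=50: ŷ = -2 + 0.5·50 = 23; r = 23.5 − 23 = 0.5
x=60: ŷ = -2 + 0.5·60 = 28; r = 25.5 − 28 = -2.5
x=70: ŷ = -2 + 0.5·70 = 33; r = 35 − 33 = 2
SSE = 0.25 + 0.25 + 1 + 0.25 + 6.25 + 4 = 12

SSE = 12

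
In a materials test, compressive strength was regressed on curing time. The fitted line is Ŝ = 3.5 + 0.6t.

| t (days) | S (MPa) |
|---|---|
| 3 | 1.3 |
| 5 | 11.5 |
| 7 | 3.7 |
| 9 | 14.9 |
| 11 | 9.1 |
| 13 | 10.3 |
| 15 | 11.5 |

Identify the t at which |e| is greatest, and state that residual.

t = 9, e = 6

t=3: Ŝ = 3.5 + 0.6·3 = 5.3; e = 1.3 − 5.3 = -4
t=5: Ŝ = 3.5 + 0.6·5 = 6.5; e = 11.5 − 6.5 = 5
t=7: Ŝ = 3.5 + 0.6·7 = 7.7; e = 3.7 − 7.7 = -4
t=9: Ŝ = 3.5 + 0.6·9 = 8.9; e = 14.9 − 8.9 = 6
t=11: Ŝ = 3.5 + 0.6·11 = 10.1; e = 9.1 − 10.1 = -1
t=13: Ŝ = 3.5 + 0.6·13 = 11.3; e = 10.3 − 11.3 = -1
t=15: Ŝ = 3.5 + 0.6·15 = 12.5; e = 11.5 − 12.5 = -1
Largest |e| is 6 at t = 9, residual 6.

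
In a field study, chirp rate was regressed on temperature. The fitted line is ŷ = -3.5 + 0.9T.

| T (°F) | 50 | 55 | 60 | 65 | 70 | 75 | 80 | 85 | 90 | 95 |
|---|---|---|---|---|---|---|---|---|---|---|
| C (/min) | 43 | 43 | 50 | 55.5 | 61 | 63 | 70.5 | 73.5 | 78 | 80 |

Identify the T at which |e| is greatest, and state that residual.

T=50: ŷ = -3.5 + 0.9·50 = 41.5; e = 43 − 41.5 = 1.5
T=55: ŷ = -3.5 + 0.9·55 = 46; e = 43 − 46 = -3
T=60: ŷ = -3.5 + 0.9·60 = 50.5; e = 50 − 50.5 = -0.5
T=65: ŷ = -3.5 + 0.9·65 = 55; e = 55.5 − 55 = 0.5
T=70: ŷ = -3.5 + 0.9·70 = 59.5; e = 61 − 59.5 = 1.5
T=75: ŷ = -3.5 + 0.9·75 = 64; e = 63 − 64 = -1
T=80: ŷ = -3.5 + 0.9·80 = 68.5; e = 70.5 − 68.5 = 2
T=85: ŷ = -3.5 + 0.9·85 = 73; e = 73.5 − 73 = 0.5
T=90: ŷ = -3.5 + 0.9·90 = 77.5; e = 78 − 77.5 = 0.5
T=95: ŷ = -3.5 + 0.9·95 = 82; e = 80 − 82 = -2
Largest |e| is 3 at T = 55, residual -3.

T = 55, e = -3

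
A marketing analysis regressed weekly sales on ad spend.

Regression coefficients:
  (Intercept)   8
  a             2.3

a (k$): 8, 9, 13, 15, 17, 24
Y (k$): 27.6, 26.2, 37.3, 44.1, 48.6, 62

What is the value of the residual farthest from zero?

a=8: Ŷ = 8 + 2.3·8 = 26.4; e = 27.6 − 26.4 = 1.2
a=9: Ŷ = 8 + 2.3·9 = 28.7; e = 26.2 − 28.7 = -2.5
a=13: Ŷ = 8 + 2.3·13 = 37.9; e = 37.3 − 37.9 = -0.6
a=15: Ŷ = 8 + 2.3·15 = 42.5; e = 44.1 − 42.5 = 1.6
a=17: Ŷ = 8 + 2.3·17 = 47.1; e = 48.6 − 47.1 = 1.5
a=24: Ŷ = 8 + 2.3·24 = 63.2; e = 62 − 63.2 = -1.2
Largest |e| is 2.5 at a = 9, residual -2.5.

e = -2.5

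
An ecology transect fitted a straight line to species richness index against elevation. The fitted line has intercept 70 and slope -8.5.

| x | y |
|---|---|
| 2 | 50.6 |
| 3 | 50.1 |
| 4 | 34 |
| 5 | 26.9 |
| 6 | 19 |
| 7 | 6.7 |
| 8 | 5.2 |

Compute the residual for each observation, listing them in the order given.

-2.4, 5.6, -2, -0.6, 0, -3.8, 3.2

x=2: ŷ = 70 − 8.5·2 = 53; r = 50.6 − 53 = -2.4
x=3: ŷ = 70 − 8.5·3 = 44.5; r = 50.1 − 44.5 = 5.6
x=4: ŷ = 70 − 8.5·4 = 36; r = 34 − 36 = -2
x=5: ŷ = 70 − 8.5·5 = 27.5; r = 26.9 − 27.5 = -0.6
x=6: ŷ = 70 − 8.5·6 = 19; r = 19 − 19 = 0
x=7: ŷ = 70 − 8.5·7 = 10.5; r = 6.7 − 10.5 = -3.8
x=8: ŷ = 70 − 8.5·8 = 2; r = 5.2 − 2 = 3.2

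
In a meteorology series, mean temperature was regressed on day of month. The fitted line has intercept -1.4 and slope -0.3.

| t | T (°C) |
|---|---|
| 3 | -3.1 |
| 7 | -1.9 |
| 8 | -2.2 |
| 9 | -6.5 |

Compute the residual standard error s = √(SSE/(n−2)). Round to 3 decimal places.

s = 2.400

t=3: ŷ = -1.4 − 0.3·3 = -2.3; r = -3.1 − (-2.3) = -0.8
t=7: ŷ = -1.4 − 0.3·7 = -3.5; r = -1.9 − (-3.5) = 1.6
t=8: ŷ = -1.4 − 0.3·8 = -3.8; r = -2.2 − (-3.8) = 1.6
t=9: ŷ = -1.4 − 0.3·9 = -4.1; r = -6.5 − (-4.1) = -2.4
SSE = 0.64 + 2.56 + 2.56 + 5.76 = 11.52
s = √(11.52/2) = √5.76 ≈ 2.400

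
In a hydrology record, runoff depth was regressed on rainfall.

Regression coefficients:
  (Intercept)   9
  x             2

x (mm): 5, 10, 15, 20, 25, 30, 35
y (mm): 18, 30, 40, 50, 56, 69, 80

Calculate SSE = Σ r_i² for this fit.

x=5: ŷ = 9 + 2·5 = 19; r = 18 − 19 = -1
x=10: ŷ = 9 + 2·10 = 29; r = 30 − 29 = 1
x=15: ŷ = 9 + 2·15 = 39; r = 40 − 39 = 1
x=20: ŷ = 9 + 2·20 = 49; r = 50 − 49 = 1
x=25: ŷ = 9 + 2·25 = 59; r = 56 − 59 = -3
x=30: ŷ = 9 + 2·30 = 69; r = 69 − 69 = 0
x=35: ŷ = 9 + 2·35 = 79; r = 80 − 79 = 1
SSE = 1 + 1 + 1 + 1 + 9 + 0 + 1 = 14

SSE = 14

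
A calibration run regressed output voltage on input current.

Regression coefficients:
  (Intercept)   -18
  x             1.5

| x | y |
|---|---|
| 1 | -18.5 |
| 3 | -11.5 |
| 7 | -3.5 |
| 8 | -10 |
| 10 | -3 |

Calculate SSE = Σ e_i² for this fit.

SSE = 40

x=1: ŷ = -18 + 1.5·1 = -16.5; e = -18.5 − (-16.5) = -2
x=3: ŷ = -18 + 1.5·3 = -13.5; e = -11.5 − (-13.5) = 2
x=7: ŷ = -18 + 1.5·7 = -7.5; e = -3.5 − (-7.5) = 4
x=8: ŷ = -18 + 1.5·8 = -6; e = -10 − (-6) = -4
x=10: ŷ = -18 + 1.5·10 = -3; e = -3 − (-3) = 0
SSE = 4 + 4 + 16 + 16 + 0 = 40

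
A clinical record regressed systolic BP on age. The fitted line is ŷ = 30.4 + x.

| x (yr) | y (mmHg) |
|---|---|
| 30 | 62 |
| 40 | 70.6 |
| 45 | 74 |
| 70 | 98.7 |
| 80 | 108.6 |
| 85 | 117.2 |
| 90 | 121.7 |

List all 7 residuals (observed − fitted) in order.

x=30: ŷ = 30.4 + 30 = 60.4; e = 62 − 60.4 = 1.6
x=40: ŷ = 30.4 + 40 = 70.4; e = 70.6 − 70.4 = 0.2
x=45: ŷ = 30.4 + 45 = 75.4; e = 74 − 75.4 = -1.4
x=70: ŷ = 30.4 + 70 = 100.4; e = 98.7 − 100.4 = -1.7
x=80: ŷ = 30.4 + 80 = 110.4; e = 108.6 − 110.4 = -1.8
x=85: ŷ = 30.4 + 85 = 115.4; e = 117.2 − 115.4 = 1.8
x=90: ŷ = 30.4 + 90 = 120.4; e = 121.7 − 120.4 = 1.3

1.6, 0.2, -1.4, -1.7, -1.8, 1.8, 1.3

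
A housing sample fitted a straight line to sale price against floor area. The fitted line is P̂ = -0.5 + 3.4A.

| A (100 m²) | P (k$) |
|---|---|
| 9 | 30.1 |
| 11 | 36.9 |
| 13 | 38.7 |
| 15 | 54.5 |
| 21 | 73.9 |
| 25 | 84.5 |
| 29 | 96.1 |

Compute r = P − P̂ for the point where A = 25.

r = 0

P̂ = -0.5 + 3.4·25 = 84.5
r = 84.5 − 84.5 = 0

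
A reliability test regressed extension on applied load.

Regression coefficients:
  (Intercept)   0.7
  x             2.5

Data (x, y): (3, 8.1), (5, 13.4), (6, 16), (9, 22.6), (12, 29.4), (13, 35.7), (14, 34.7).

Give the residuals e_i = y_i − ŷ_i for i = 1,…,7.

x=3: ŷ = 0.7 + 2.5·3 = 8.2; e = 8.1 − 8.2 = -0.1
x=5: ŷ = 0.7 + 2.5·5 = 13.2; e = 13.4 − 13.2 = 0.2
x=6: ŷ = 0.7 + 2.5·6 = 15.7; e = 16 − 15.7 = 0.3
x=9: ŷ = 0.7 + 2.5·9 = 23.2; e = 22.6 − 23.2 = -0.6
x=12: ŷ = 0.7 + 2.5·12 = 30.7; e = 29.4 − 30.7 = -1.3
x=13: ŷ = 0.7 + 2.5·13 = 33.2; e = 35.7 − 33.2 = 2.5
x=14: ŷ = 0.7 + 2.5·14 = 35.7; e = 34.7 − 35.7 = -1

-0.1, 0.2, 0.3, -0.6, -1.3, 2.5, -1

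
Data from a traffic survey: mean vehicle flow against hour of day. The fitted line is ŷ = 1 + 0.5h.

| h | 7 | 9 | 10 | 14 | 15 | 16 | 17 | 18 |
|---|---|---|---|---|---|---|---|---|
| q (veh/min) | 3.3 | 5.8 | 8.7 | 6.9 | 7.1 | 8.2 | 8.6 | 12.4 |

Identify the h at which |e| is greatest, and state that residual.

h=7: ŷ = 1 + 0.5·7 = 4.5; e = 3.3 − 4.5 = -1.2
h=9: ŷ = 1 + 0.5·9 = 5.5; e = 5.8 − 5.5 = 0.3
h=10: ŷ = 1 + 0.5·10 = 6; e = 8.7 − 6 = 2.7
h=14: ŷ = 1 + 0.5·14 = 8; e = 6.9 − 8 = -1.1
h=15: ŷ = 1 + 0.5·15 = 8.5; e = 7.1 − 8.5 = -1.4
h=16: ŷ = 1 + 0.5·16 = 9; e = 8.2 − 9 = -0.8
h=17: ŷ = 1 + 0.5·17 = 9.5; e = 8.6 − 9.5 = -0.9
h=18: ŷ = 1 + 0.5·18 = 10; e = 12.4 − 10 = 2.4
Largest |e| is 2.7 at h = 10, residual 2.7.

h = 10, e = 2.7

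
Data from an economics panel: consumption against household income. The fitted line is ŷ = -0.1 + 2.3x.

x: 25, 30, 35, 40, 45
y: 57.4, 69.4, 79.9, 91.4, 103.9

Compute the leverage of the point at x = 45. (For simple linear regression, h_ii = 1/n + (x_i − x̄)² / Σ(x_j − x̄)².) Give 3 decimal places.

h = 0.600

x̄ = (25 + 30 + 35 + 40 + 45)/5 = 35
Σ(x − x̄)² = 100 + 25 + 0 + 25 + 100 = 250
h = 1/5 + (10)²/250 = 0.2 + 0.4 = 0.600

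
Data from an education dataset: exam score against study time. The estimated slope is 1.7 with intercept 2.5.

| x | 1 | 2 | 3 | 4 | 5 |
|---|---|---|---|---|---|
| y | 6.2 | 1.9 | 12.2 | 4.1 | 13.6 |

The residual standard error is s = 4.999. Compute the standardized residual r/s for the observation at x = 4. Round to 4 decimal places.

-1.0402

ŷ = 2.5 + 1.7·4 = 9.3
r = 4.1 − 9.3 = -5.2
r/s = -5.2 / 4.999 = -1.0402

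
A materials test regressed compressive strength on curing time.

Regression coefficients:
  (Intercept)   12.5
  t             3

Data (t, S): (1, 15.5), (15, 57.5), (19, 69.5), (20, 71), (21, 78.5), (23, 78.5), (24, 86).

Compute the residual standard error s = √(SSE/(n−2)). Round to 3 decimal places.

t=1: ŷ = 12.5 + 3·1 = 15.5; e = 15.5 − 15.5 = 0
t=15: ŷ = 12.5 + 3·15 = 57.5; e = 57.5 − 57.5 = 0
t=19: ŷ = 12.5 + 3·19 = 69.5; e = 69.5 − 69.5 = 0
t=20: ŷ = 12.5 + 3·20 = 72.5; e = 71 − 72.5 = -1.5
t=21: ŷ = 12.5 + 3·21 = 75.5; e = 78.5 − 75.5 = 3
t=23: ŷ = 12.5 + 3·23 = 81.5; e = 78.5 − 81.5 = -3
t=24: ŷ = 12.5 + 3·24 = 84.5; e = 86 − 84.5 = 1.5
SSE = 0 + 0 + 0 + 2.25 + 9 + 9 + 2.25 = 22.5
s = √(22.5/5) = √4.5 ≈ 2.121

s = 2.121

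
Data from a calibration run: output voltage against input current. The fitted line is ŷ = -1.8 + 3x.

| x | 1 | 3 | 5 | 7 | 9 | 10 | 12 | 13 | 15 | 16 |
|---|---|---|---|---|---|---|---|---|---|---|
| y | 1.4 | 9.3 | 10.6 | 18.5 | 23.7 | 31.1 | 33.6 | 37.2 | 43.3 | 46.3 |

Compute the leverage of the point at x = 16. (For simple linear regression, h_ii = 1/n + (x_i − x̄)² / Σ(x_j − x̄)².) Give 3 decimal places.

x̄ = (1 + 3 + 5 + 7 + 9 + 10 + 12 + 13 + 15 + 16)/10 = 9.1
Σ(x − x̄)² = 65.61 + 37.21 + 16.81 + 4.41 + 0.01 + 0.81 + 8.41 + 15.21 + 34.81 + 47.61 = 230.9
h = 1/10 + (6.9)²/230.9 = 0.1 + 0.206193 = 0.306

h = 0.306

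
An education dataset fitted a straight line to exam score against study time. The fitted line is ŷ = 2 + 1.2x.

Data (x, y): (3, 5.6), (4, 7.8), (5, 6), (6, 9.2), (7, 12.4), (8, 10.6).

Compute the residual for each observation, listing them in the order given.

0, 1, -2, 0, 2, -1

x=3: ŷ = 2 + 1.2·3 = 5.6; e = 5.6 − 5.6 = 0
x=4: ŷ = 2 + 1.2·4 = 6.8; e = 7.8 − 6.8 = 1
x=5: ŷ = 2 + 1.2·5 = 8; e = 6 − 8 = -2
x=6: ŷ = 2 + 1.2·6 = 9.2; e = 9.2 − 9.2 = 0
x=7: ŷ = 2 + 1.2·7 = 10.4; e = 12.4 − 10.4 = 2
x=8: ŷ = 2 + 1.2·8 = 11.6; e = 10.6 − 11.6 = -1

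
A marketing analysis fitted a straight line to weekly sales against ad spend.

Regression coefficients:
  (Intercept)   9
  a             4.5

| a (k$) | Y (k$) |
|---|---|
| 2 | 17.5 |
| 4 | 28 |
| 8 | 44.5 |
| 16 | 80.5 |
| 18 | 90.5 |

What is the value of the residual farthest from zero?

e = 1

a=2: Ŷ = 9 + 4.5·2 = 18; e = 17.5 − 18 = -0.5
a=4: Ŷ = 9 + 4.5·4 = 27; e = 28 − 27 = 1
a=8: Ŷ = 9 + 4.5·8 = 45; e = 44.5 − 45 = -0.5
a=16: Ŷ = 9 + 4.5·16 = 81; e = 80.5 − 81 = -0.5
a=18: Ŷ = 9 + 4.5·18 = 90; e = 90.5 − 90 = 0.5
Largest |e| is 1 at a = 4, residual 1.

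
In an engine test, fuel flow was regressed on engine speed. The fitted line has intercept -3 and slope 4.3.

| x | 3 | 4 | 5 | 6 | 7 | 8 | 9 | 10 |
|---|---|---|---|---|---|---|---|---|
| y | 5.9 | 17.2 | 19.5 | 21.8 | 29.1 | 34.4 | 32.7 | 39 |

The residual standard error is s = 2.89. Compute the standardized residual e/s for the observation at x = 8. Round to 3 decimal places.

ŷ = -3 + 4.3·8 = 31.4
e = 34.4 − 31.4 = 3
e/s = 3 / 2.89 = 1.038

1.038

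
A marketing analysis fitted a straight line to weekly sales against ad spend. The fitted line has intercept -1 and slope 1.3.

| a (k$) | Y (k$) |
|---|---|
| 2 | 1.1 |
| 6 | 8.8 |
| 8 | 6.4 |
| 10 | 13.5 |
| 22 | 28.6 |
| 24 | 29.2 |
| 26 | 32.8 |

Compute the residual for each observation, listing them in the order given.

-0.5, 2, -3, 1.5, 1, -1, 0

a=2: Ŷ = -1 + 1.3·2 = 1.6; e = 1.1 − 1.6 = -0.5
a=6: Ŷ = -1 + 1.3·6 = 6.8; e = 8.8 − 6.8 = 2
a=8: Ŷ = -1 + 1.3·8 = 9.4; e = 6.4 − 9.4 = -3
a=10: Ŷ = -1 + 1.3·10 = 12; e = 13.5 − 12 = 1.5
a=22: Ŷ = -1 + 1.3·22 = 27.6; e = 28.6 − 27.6 = 1
a=24: Ŷ = -1 + 1.3·24 = 30.2; e = 29.2 − 30.2 = -1
a=26: Ŷ = -1 + 1.3·26 = 32.8; e = 32.8 − 32.8 = 0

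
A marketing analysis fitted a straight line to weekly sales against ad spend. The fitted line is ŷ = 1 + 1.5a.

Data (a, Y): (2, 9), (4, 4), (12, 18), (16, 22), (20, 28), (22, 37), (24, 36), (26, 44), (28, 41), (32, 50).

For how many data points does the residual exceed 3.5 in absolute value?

2

a=2: ŷ = 1 + 1.5·2 = 4; e = 9 − 4 = 5
a=4: ŷ = 1 + 1.5·4 = 7; e = 4 − 7 = -3
a=12: ŷ = 1 + 1.5·12 = 19; e = 18 − 19 = -1
a=16: ŷ = 1 + 1.5·16 = 25; e = 22 − 25 = -3
a=20: ŷ = 1 + 1.5·20 = 31; e = 28 − 31 = -3
a=22: ŷ = 1 + 1.5·22 = 34; e = 37 − 34 = 3
a=24: ŷ = 1 + 1.5·24 = 37; e = 36 − 37 = -1
a=26: ŷ = 1 + 1.5·26 = 40; e = 44 − 40 = 4
a=28: ŷ = 1 + 1.5·28 = 43; e = 41 − 43 = -2
a=32: ŷ = 1 + 1.5·32 = 49; e = 50 − 49 = 1
|e| > 3.5: a=2 (|e|=5), a=26 (|e|=4) → 2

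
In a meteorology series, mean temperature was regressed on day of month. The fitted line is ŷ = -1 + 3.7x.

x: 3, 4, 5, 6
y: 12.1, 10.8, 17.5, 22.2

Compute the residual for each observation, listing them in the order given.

x=3: ŷ = -1 + 3.7·3 = 10.1; e = 12.1 − 10.1 = 2
x=4: ŷ = -1 + 3.7·4 = 13.8; e = 10.8 − 13.8 = -3
x=5: ŷ = -1 + 3.7·5 = 17.5; e = 17.5 − 17.5 = 0
x=6: ŷ = -1 + 3.7·6 = 21.2; e = 22.2 − 21.2 = 1

2, -3, 0, 1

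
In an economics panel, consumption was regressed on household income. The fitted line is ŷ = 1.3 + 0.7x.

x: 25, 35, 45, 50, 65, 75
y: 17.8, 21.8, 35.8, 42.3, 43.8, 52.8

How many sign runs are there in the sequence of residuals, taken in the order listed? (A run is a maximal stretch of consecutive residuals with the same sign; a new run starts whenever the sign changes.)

x=25: ŷ = 1.3 + 0.7·25 = 18.8; r = 17.8 − 18.8 = -1
x=35: ŷ = 1.3 + 0.7·35 = 25.8; r = 21.8 − 25.8 = -4
x=45: ŷ = 1.3 + 0.7·45 = 32.8; r = 35.8 − 32.8 = 3
x=50: ŷ = 1.3 + 0.7·50 = 36.3; r = 42.3 − 36.3 = 6
x=65: ŷ = 1.3 + 0.7·65 = 46.8; r = 43.8 − 46.8 = -3
x=75: ŷ = 1.3 + 0.7·75 = 53.8; r = 52.8 − 53.8 = -1
Signs: − − + + − −
Runs: −×2, +×2, −×2 → 3

3 runs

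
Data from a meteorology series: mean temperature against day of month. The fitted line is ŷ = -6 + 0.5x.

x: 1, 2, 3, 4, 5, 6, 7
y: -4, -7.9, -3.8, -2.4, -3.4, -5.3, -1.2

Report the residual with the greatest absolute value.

e = -2.9

x=1: ŷ = -6 + 0.5·1 = -5.5; e = -4 − (-5.5) = 1.5
x=2: ŷ = -6 + 0.5·2 = -5; e = -7.9 − (-5) = -2.9
x=3: ŷ = -6 + 0.5·3 = -4.5; e = -3.8 − (-4.5) = 0.7
x=4: ŷ = -6 + 0.5·4 = -4; e = -2.4 − (-4) = 1.6
x=5: ŷ = -6 + 0.5·5 = -3.5; e = -3.4 − (-3.5) = 0.1
x=6: ŷ = -6 + 0.5·6 = -3; e = -5.3 − (-3) = -2.3
x=7: ŷ = -6 + 0.5·7 = -2.5; e = -1.2 − (-2.5) = 1.3
Largest |e| is 2.9 at x = 2, residual -2.9.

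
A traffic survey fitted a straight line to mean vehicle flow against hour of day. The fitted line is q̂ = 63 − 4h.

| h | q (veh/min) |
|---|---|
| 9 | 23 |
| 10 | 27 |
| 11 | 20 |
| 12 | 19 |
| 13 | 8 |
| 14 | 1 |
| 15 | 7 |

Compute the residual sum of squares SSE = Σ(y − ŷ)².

SSE = 110

h=9: q̂ = 63 − 4·9 = 27; e = 23 − 27 = -4
h=10: q̂ = 63 − 4·10 = 23; e = 27 − 23 = 4
h=11: q̂ = 63 − 4·11 = 19; e = 20 − 19 = 1
h=12: q̂ = 63 − 4·12 = 15; e = 19 − 15 = 4
h=13: q̂ = 63 − 4·13 = 11; e = 8 − 11 = -3
h=14: q̂ = 63 − 4·14 = 7; e = 1 − 7 = -6
h=15: q̂ = 63 − 4·15 = 3; e = 7 − 3 = 4
SSE = 16 + 16 + 1 + 16 + 9 + 36 + 16 = 110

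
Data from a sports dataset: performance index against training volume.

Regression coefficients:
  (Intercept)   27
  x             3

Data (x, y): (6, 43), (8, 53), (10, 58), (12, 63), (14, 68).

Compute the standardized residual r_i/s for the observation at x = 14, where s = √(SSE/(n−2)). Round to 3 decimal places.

x=6: ŷ = 27 + 3·6 = 45; r = 43 − 45 = -2
x=8: ŷ = 27 + 3·8 = 51; r = 53 − 51 = 2
x=10: ŷ = 27 + 3·10 = 57; r = 58 − 57 = 1
x=12: ŷ = 27 + 3·12 = 63; r = 63 − 63 = 0
x=14: ŷ = 27 + 3·14 = 69; r = 68 − 69 = -1
SSE = 4 + 4 + 1 + 0 + 1 = 10
s = √(10/3) = 1.82574
r/s = -1 / 1.82574 = -0.548

-0.548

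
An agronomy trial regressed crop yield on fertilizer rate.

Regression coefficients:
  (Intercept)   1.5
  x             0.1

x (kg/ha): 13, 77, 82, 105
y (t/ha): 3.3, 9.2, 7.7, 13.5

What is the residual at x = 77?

e = 0

ŷ = 1.5 + 0.1·77 = 9.2
e = 9.2 − 9.2 = 0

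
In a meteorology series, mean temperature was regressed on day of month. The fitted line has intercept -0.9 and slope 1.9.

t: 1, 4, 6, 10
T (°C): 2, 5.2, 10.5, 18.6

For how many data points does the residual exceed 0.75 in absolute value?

2

t=1: T̂ = -0.9 + 1.9·1 = 1; e = 2 − 1 = 1
t=4: T̂ = -0.9 + 1.9·4 = 6.7; e = 5.2 − 6.7 = -1.5
t=6: T̂ = -0.9 + 1.9·6 = 10.5; e = 10.5 − 10.5 = 0
t=10: T̂ = -0.9 + 1.9·10 = 18.1; e = 18.6 − 18.1 = 0.5
|e| > 0.75: t=1 (|e|=1), t=4 (|e|=1.5) → 2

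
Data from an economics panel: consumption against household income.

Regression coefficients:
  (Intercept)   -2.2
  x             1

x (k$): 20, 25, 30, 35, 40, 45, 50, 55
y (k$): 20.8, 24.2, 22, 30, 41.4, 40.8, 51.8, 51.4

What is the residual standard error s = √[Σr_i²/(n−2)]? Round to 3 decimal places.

x=20: ŷ = -2.2 + 20 = 17.8; r = 20.8 − 17.8 = 3
x=25: ŷ = -2.2 + 25 = 22.8; r = 24.2 − 22.8 = 1.4
x=30: ŷ = -2.2 + 30 = 27.8; r = 22 − 27.8 = -5.8
x=35: ŷ = -2.2 + 35 = 32.8; r = 30 − 32.8 = -2.8
x=40: ŷ = -2.2 + 40 = 37.8; r = 41.4 − 37.8 = 3.6
x=45: ŷ = -2.2 + 45 = 42.8; r = 40.8 − 42.8 = -2
x=50: ŷ = -2.2 + 50 = 47.8; r = 51.8 − 47.8 = 4
x=55: ŷ = -2.2 + 55 = 52.8; r = 51.4 − 52.8 = -1.4
SSE = 9 + 1.96 + 33.64 + 7.84 + 12.96 + 4 + 16 + 1.96 = 87.36
s = √(87.36/6) = √14.56 ≈ 3.816

s = 3.816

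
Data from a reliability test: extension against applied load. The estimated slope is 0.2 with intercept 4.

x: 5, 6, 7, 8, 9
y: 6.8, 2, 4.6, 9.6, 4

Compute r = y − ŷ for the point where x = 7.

r = -0.8

ŷ = 4 + 0.2·7 = 5.4
r = 4.6 − 5.4 = -0.8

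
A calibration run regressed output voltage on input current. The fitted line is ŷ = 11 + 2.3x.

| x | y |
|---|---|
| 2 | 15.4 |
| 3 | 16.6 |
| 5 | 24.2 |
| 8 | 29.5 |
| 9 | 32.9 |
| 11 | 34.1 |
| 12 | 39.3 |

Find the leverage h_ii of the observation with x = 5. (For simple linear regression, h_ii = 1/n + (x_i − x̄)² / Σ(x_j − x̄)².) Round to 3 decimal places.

h = 0.193

x̄ = (2 + 3 + 5 + 8 + 9 + 11 + 12)/7 = 7.14286
Σ(x − x̄)² = 26.449 + 17.1633 + 4.59184 + 0.734694 + 3.44898 + 14.8776 + 23.5918 = 90.8571
h = 1/7 + (-2.14286)²/90.8571 = 0.142857 + 0.0505391 = 0.193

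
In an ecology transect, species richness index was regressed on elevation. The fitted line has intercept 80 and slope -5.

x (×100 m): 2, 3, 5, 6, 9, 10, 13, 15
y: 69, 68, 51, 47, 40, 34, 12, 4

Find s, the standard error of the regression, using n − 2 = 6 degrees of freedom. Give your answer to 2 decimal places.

s = 3.79

x=2: ŷ = 80 − 5·2 = 70; r = 69 − 70 = -1
x=3: ŷ = 80 − 5·3 = 65; r = 68 − 65 = 3
x=5: ŷ = 80 − 5·5 = 55; r = 51 − 55 = -4
x=6: ŷ = 80 − 5·6 = 50; r = 47 − 50 = -3
x=9: ŷ = 80 − 5·9 = 35; r = 40 − 35 = 5
x=10: ŷ = 80 − 5·10 = 30; r = 34 − 30 = 4
x=13: ŷ = 80 − 5·13 = 15; r = 12 − 15 = -3
x=15: ŷ = 80 − 5·15 = 5; r = 4 − 5 = -1
SSE = 1 + 9 + 16 + 9 + 25 + 16 + 9 + 1 = 86
s = √(86/6) = √14.3333 ≈ 3.79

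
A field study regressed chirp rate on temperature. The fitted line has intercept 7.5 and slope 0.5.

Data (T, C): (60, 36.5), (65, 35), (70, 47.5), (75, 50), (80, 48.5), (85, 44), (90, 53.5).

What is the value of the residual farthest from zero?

e = -6

T=60: ŷ = 7.5 + 0.5·60 = 37.5; e = 36.5 − 37.5 = -1
T=65: ŷ = 7.5 + 0.5·65 = 40; e = 35 − 40 = -5
T=70: ŷ = 7.5 + 0.5·70 = 42.5; e = 47.5 − 42.5 = 5
T=75: ŷ = 7.5 + 0.5·75 = 45; e = 50 − 45 = 5
T=80: ŷ = 7.5 + 0.5·80 = 47.5; e = 48.5 − 47.5 = 1
T=85: ŷ = 7.5 + 0.5·85 = 50; e = 44 − 50 = -6
T=90: ŷ = 7.5 + 0.5·90 = 52.5; e = 53.5 − 52.5 = 1
Largest |e| is 6 at T = 85, residual -6.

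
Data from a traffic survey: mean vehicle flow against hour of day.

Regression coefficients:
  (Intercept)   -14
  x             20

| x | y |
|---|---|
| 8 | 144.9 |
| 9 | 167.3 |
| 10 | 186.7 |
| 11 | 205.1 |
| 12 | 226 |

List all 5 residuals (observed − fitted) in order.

x=8: ŷ = -14 + 20·8 = 146; e = 144.9 − 146 = -1.1
x=9: ŷ = -14 + 20·9 = 166; e = 167.3 − 166 = 1.3
x=10: ŷ = -14 + 20·10 = 186; e = 186.7 − 186 = 0.7
x=11: ŷ = -14 + 20·11 = 206; e = 205.1 − 206 = -0.9
x=12: ŷ = -14 + 20·12 = 226; e = 226 − 226 = 0

-1.1, 1.3, 0.7, -0.9, 0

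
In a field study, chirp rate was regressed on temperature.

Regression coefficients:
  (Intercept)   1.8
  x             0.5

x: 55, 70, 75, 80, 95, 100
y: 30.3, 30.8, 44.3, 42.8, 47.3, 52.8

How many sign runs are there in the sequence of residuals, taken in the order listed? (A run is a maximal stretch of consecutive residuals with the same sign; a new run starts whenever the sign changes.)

x=55: ŷ = 1.8 + 0.5·55 = 29.3; r = 30.3 − 29.3 = 1
x=70: ŷ = 1.8 + 0.5·70 = 36.8; r = 30.8 − 36.8 = -6
x=75: ŷ = 1.8 + 0.5·75 = 39.3; r = 44.3 − 39.3 = 5
x=80: ŷ = 1.8 + 0.5·80 = 41.8; r = 42.8 − 41.8 = 1
x=95: ŷ = 1.8 + 0.5·95 = 49.3; r = 47.3 − 49.3 = -2
x=100: ŷ = 1.8 + 0.5·100 = 51.8; r = 52.8 − 51.8 = 1
Signs: + − + + − +
Runs: +×1, −×1, +×2, −×1, +×1 → 5

5 runs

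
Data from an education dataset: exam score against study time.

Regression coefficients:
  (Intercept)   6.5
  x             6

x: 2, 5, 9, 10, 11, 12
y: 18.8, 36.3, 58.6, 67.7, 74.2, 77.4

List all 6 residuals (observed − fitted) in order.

x=2: ŷ = 6.5 + 6·2 = 18.5; r = 18.8 − 18.5 = 0.3
x=5: ŷ = 6.5 + 6·5 = 36.5; r = 36.3 − 36.5 = -0.2
x=9: ŷ = 6.5 + 6·9 = 60.5; r = 58.6 − 60.5 = -1.9
x=10: ŷ = 6.5 + 6·10 = 66.5; r = 67.7 − 66.5 = 1.2
x=11: ŷ = 6.5 + 6·11 = 72.5; r = 74.2 − 72.5 = 1.7
x=12: ŷ = 6.5 + 6·12 = 78.5; r = 77.4 − 78.5 = -1.1

0.3, -0.2, -1.9, 1.2, 1.7, -1.1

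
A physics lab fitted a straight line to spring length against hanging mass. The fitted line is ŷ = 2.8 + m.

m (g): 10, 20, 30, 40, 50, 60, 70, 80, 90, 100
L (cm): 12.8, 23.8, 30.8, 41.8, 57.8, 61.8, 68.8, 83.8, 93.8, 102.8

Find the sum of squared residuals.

SSE = 50

m=10: ŷ = 2.8 + 10 = 12.8; r = 12.8 − 12.8 = 0
m=20: ŷ = 2.8 + 20 = 22.8; r = 23.8 − 22.8 = 1
m=30: ŷ = 2.8 + 30 = 32.8; r = 30.8 − 32.8 = -2
m=40: ŷ = 2.8 + 40 = 42.8; r = 41.8 − 42.8 = -1
m=50: ŷ = 2.8 + 50 = 52.8; r = 57.8 − 52.8 = 5
m=60: ŷ = 2.8 + 60 = 62.8; r = 61.8 − 62.8 = -1
m=70: ŷ = 2.8 + 70 = 72.8; r = 68.8 − 72.8 = -4
m=80: ŷ = 2.8 + 80 = 82.8; r = 83.8 − 82.8 = 1
m=90: ŷ = 2.8 + 90 = 92.8; r = 93.8 − 92.8 = 1
m=100: ŷ = 2.8 + 100 = 102.8; r = 102.8 − 102.8 = 0
SSE = 0 + 1 + 4 + 1 + 25 + 1 + 16 + 1 + 1 + 0 = 50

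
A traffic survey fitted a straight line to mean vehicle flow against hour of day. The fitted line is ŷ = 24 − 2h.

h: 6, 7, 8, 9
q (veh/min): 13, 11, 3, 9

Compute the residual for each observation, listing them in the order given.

h=6: ŷ = 24 − 2·6 = 12; e = 13 − 12 = 1
h=7: ŷ = 24 − 2·7 = 10; e = 11 − 10 = 1
h=8: ŷ = 24 − 2·8 = 8; e = 3 − 8 = -5
h=9: ŷ = 24 − 2·9 = 6; e = 9 − 6 = 3

1, 1, -5, 3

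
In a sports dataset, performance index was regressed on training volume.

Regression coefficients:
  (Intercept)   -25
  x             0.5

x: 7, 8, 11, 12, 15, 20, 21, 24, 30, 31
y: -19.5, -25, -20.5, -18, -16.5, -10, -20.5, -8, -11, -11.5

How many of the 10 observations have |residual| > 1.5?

x=7: ŷ = -25 + 0.5·7 = -21.5; e = -19.5 − (-21.5) = 2
x=8: ŷ = -25 + 0.5·8 = -21; e = -25 − (-21) = -4
x=11: ŷ = -25 + 0.5·11 = -19.5; e = -20.5 − (-19.5) = -1
x=12: ŷ = -25 + 0.5·12 = -19; e = -18 − (-19) = 1
x=15: ŷ = -25 + 0.5·15 = -17.5; e = -16.5 − (-17.5) = 1
x=20: ŷ = -25 + 0.5·20 = -15; e = -10 − (-15) = 5
x=21: ŷ = -25 + 0.5·21 = -14.5; e = -20.5 − (-14.5) = -6
x=24: ŷ = -25 + 0.5·24 = -13; e = -8 − (-13) = 5
x=30: ŷ = -25 + 0.5·30 = -10; e = -11 − (-10) = -1
x=31: ŷ = -25 + 0.5·31 = -9.5; e = -11.5 − (-9.5) = -2
|e| > 1.5: x=7 (|e|=2), x=8 (|e|=4), x=20 (|e|=5), x=21 (|e|=6), x=24 (|e|=5), x=31 (|e|=2) → 6

6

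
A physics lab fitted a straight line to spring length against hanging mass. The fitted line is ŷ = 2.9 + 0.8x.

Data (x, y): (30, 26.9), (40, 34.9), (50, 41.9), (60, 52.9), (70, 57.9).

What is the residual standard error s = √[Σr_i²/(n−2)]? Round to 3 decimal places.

s = 1.414

x=30: ŷ = 2.9 + 0.8·30 = 26.9; r = 26.9 − 26.9 = 0
x=40: ŷ = 2.9 + 0.8·40 = 34.9; r = 34.9 − 34.9 = 0
x=50: ŷ = 2.9 + 0.8·50 = 42.9; r = 41.9 − 42.9 = -1
x=60: ŷ = 2.9 + 0.8·60 = 50.9; r = 52.9 − 50.9 = 2
x=70: ŷ = 2.9 + 0.8·70 = 58.9; r = 57.9 − 58.9 = -1
SSE = 0 + 0 + 1 + 4 + 1 = 6
s = √(6/3) = √2 ≈ 1.414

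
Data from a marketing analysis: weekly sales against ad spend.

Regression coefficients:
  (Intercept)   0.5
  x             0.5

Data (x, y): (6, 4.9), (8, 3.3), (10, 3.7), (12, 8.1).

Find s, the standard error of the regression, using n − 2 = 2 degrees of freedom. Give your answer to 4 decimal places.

s = 2.1448

x=6: ŷ = 0.5 + 0.5·6 = 3.5; r = 4.9 − 3.5 = 1.4
x=8: ŷ = 0.5 + 0.5·8 = 4.5; r = 3.3 − 4.5 = -1.2
x=10: ŷ = 0.5 + 0.5·10 = 5.5; r = 3.7 − 5.5 = -1.8
x=12: ŷ = 0.5 + 0.5·12 = 6.5; r = 8.1 − 6.5 = 1.6
SSE = 1.96 + 1.44 + 3.24 + 2.56 = 9.2
s = √(9.2/2) = √4.6 ≈ 2.1448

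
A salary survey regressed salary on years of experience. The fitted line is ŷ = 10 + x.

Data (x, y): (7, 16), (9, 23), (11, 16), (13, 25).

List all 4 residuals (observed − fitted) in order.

x=7: ŷ = 10 + 7 = 17; e = 16 − 17 = -1
x=9: ŷ = 10 + 9 = 19; e = 23 − 19 = 4
x=11: ŷ = 10 + 11 = 21; e = 16 − 21 = -5
x=13: ŷ = 10 + 13 = 23; e = 25 − 23 = 2

-1, 4, -5, 2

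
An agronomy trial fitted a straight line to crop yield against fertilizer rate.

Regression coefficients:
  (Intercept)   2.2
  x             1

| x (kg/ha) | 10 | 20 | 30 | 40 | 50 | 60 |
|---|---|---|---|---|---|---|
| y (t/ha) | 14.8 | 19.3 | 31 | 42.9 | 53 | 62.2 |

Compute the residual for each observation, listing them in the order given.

x=10: ŷ = 2.2 + 10 = 12.2; e = 14.8 − 12.2 = 2.6
x=20: ŷ = 2.2 + 20 = 22.2; e = 19.3 − 22.2 = -2.9
x=30: ŷ = 2.2 + 30 = 32.2; e = 31 − 32.2 = -1.2
x=40: ŷ = 2.2 + 40 = 42.2; e = 42.9 − 42.2 = 0.7
x=50: ŷ = 2.2 + 50 = 52.2; e = 53 − 52.2 = 0.8
x=60: ŷ = 2.2 + 60 = 62.2; e = 62.2 − 62.2 = 0

2.6, -2.9, -1.2, 0.7, 0.8, 0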